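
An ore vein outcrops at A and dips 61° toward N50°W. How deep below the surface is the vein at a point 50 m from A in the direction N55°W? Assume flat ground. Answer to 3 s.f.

89.9 m

The hole lies 5° from the dip direction, so the down-dip offset is 50 × cos 5° = 49.81 m.
Depth = down-dip offset × tan(dip) = 49.81 × tan 61° = 49.81 × 1.8040
Depth = 89.86 m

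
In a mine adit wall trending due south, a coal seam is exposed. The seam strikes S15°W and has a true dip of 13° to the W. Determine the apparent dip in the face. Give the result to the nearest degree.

Angle between strike (S15°W) and section (due south): β = 15°.
tan α = tan 13° × sin 15° = 0.2309 × 0.2588 = 0.0598
α = arctan(0.0598) = 3.42°

3°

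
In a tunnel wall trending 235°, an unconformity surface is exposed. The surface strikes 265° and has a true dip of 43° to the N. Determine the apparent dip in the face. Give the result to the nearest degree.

Angle between strike (265°) and section (235°): β = 30°.
tan α = tan 43° × sin 30° = 0.9325 × 0.5000 = 0.4663
α = arctan(0.4663) = 25.00°

25°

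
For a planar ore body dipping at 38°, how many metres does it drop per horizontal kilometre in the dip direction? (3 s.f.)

781 m

drop per km = 1000 × tan 38° = 1000 × 0.7813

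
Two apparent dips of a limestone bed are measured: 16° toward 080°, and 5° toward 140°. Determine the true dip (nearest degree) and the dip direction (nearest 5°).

The two traces are lines in the plane: v₁ = (sin 80°·cos 16°, cos 80°·cos 16°, −sin 16°), v₂ = (sin 140°·cos 5°, cos 140°·cos 5°, −sin 5°).
Cross product v₁ × v₂ gives the pole to the plane: n ∝ (0.225, 0.094, 0.829).
tan δ = √(n_x²+n_y²)/n_z = 0.244/0.829, so δ = 16.4°.
Dip direction = atan2(0.225, 0.094) = 67° (azimuth of n's horizontal projection).

true dip 16°, dip direction 065°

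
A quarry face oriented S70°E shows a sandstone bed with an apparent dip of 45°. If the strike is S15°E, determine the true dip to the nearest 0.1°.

β = acute angle between strike S15°E and section S70°E = 55°.
tan δ = tan α / sin β = tan 45° / sin 55° = 1.0000 / 0.8192 = 1.2208
true dip = arctan 1.2208 = 50.68°

50.7°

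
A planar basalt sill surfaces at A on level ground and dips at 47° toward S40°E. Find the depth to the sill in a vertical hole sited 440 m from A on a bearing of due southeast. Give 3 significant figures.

470 m

The hole lies 5° from the dip direction, so the down-dip offset is 440 × cos 5° = 438.33 m.
Depth = down-dip offset × tan(dip) = 438.33 × tan 47° = 438.33 × 1.0724
Depth = 470.05 m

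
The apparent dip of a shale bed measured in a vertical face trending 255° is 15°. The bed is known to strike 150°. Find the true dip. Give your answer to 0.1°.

β = acute angle between strike 150° and section 255° = 75°.
tan(true dip) = tan 15° / sin 75° = 0.2774
δ = arctan(0.2774) = 15.50°

15.5°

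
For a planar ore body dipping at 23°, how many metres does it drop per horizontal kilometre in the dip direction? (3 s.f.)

drop per km = 1000 × tan 23° = 1000 × 0.4245

424 m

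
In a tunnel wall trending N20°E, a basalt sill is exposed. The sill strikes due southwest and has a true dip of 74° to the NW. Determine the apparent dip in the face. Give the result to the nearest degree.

The strike is due southwest and the section trends N20°E; the acute angle between them is β = 25°.
tan(apparent dip) = tan 74° · sin 25° = 1.4738
α = arctan(1.4738) = 55.84°

56°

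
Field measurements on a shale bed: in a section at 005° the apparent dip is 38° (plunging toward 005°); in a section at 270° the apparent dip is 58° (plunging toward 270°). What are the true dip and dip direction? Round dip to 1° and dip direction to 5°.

true dip 62°, dip direction 300°

Each apparent-dip line lies in the plane. As unit vectors (x east, y north, z up), v₁ plunges 38°→005° and v₂ plunges 58°→270°.
The plane normal is n = v₁ × v₂ ∝ (-0.666, 0.384, 0.416).
True dip = arccos(n_z / |n|) = arccos(0.4759) = 61.6°.
Dip direction = atan2(-0.666, 0.384) = 300° (azimuth of n's horizontal projection).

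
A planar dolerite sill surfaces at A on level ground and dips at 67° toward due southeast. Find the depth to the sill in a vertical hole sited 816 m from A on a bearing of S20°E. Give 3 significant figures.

The hole lies 25° from the dip direction, so the down-dip offset is 816 × cos 25° = 739.55 m.
Depth = down-dip offset × tan(dip) = 739.55 × tan 67° = 739.55 × 2.3559
Depth = 1742.26 m

1740 m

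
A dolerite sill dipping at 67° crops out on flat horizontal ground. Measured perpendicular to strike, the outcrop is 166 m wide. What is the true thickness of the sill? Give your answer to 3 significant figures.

153 m

True thickness t = w · sin(dip) = 166 × sin 67°
t = 166 × 0.9205 = 152.804 m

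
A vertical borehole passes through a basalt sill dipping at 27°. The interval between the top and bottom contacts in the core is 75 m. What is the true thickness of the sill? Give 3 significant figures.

66.8 m

True thickness t = h · cos(dip) = 75 × cos 27°
t = 75 × 0.8910 = 66.825 m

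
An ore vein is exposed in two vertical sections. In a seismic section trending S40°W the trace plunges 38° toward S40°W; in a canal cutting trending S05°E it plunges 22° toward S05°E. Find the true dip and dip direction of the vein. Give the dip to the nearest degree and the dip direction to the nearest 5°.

true dip 39°, dip direction 235°

The two traces are lines in the plane: v₁ = (sin 220°·cos 38°, cos 220°·cos 38°, −sin 38°), v₂ = (sin 175°·cos 22°, cos 175°·cos 22°, −sin 22°).
Cross product v₁ × v₂ gives the pole to the plane: n ∝ (-0.343, -0.239, 0.517).
tan δ = √(n_x²+n_y²)/n_z = 0.418/0.517, so δ = 39.0°.
The horizontal component of n points toward azimuth atan2(n_x, n_y) = 235°, the dip direction.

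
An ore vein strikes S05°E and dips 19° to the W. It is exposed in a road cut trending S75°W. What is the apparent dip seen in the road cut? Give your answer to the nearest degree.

The section lies 80° from the strike.
tan(apparent dip) = tan 19° · sin 80° = 0.3391
apparent dip = arctan 0.3391 = 18.73°

19°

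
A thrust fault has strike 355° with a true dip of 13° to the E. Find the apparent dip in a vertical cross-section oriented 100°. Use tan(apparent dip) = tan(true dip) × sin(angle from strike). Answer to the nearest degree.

Angle between strike (355°) and section (100°): β = 75°.
tan(apparent dip) = tan 13° · sin 75° = 0.2230
apparent dip = arctan 0.2230 = 12.57°

13°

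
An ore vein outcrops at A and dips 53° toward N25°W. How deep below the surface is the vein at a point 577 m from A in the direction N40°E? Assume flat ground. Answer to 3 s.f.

The hole lies 65° from the dip direction, so the down-dip offset is 577 × cos 65° = 243.85 m.
Depth = down-dip offset × tan(dip) = 243.85 × tan 53° = 243.85 × 1.3270
Depth = 323.60 m

324 m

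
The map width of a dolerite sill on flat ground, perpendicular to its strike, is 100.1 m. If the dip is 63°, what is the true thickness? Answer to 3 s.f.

89.2 m

True thickness t = w · sin(dip) = 100.1 × sin 63°
t = 100.1 × 0.8910 = 89.190 m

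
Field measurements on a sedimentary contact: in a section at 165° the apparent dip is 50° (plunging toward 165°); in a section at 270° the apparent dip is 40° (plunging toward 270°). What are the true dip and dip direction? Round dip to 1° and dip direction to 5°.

true dip 59°, dip direction 210°

Each apparent-dip line lies in the plane. As unit vectors (x east, y north, z up), v₁ plunges 50°→165° and v₂ plunges 40°→270°.
Cross product v₁ × v₂ gives the pole to the plane: n ∝ (-0.399, -0.694, 0.476).
Dip δ = arctan(|n_h|/n_z) = arctan(0.800/0.476) = 59.3°.
The horizontal component of n points toward azimuth atan2(n_x, n_y) = 210°, the dip direction.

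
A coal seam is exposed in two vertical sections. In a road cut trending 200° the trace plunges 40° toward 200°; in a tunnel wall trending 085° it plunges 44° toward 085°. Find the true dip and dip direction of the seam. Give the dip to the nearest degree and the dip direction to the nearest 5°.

true dip 59°, dip direction 140°

Represent each trace as a vector plunging at its apparent dip toward its trend (east-north-up frame): v₁ = (-0.262, -0.720, -0.643), v₂ = (0.717, 0.063, -0.695).
Cross product v₁ × v₂ gives the pole to the plane: n ∝ (0.540, -0.643, 0.499).
Dip δ = arctan(|n_h|/n_z) = arctan(0.840/0.499) = 59.3°.
Dip direction = azimuth of (n_x, n_y) = atan2(0.540, -0.643) = 140°.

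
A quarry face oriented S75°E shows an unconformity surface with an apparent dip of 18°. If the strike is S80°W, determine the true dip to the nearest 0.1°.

β = acute angle between strike S80°W and section S75°E = 25°.
tan(true dip) = tan 18° / sin 25° = 0.7688
δ = arctan(0.7688) = 37.55°

37.6°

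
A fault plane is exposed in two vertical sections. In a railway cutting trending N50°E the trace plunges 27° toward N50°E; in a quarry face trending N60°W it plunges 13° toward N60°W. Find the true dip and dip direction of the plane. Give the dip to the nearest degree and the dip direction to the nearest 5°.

The two traces are lines in the plane: v₁ = (sin 50°·cos 27°, cos 50°·cos 27°, −sin 27°), v₂ = (sin 300°·cos 13°, cos 300°·cos 13°, −sin 13°).
Cross product v₁ × v₂ gives the pole to the plane: n ∝ (0.092, 0.537, 0.816).
tan δ = √(n_x²+n_y²)/n_z = 0.545/0.816, so δ = 33.7°.
Dip direction = azimuth of (n_x, n_y) = atan2(0.092, 0.537) = 10°.

true dip 34°, dip direction 010°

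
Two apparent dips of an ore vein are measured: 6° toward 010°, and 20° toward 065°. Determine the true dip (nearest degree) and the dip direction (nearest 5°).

Each apparent-dip line lies in the plane. As unit vectors (x east, y north, z up), v₁ plunges 6°→010° and v₂ plunges 20°→065°.
Cross product v₁ × v₂ gives the pole to the plane: n ∝ (0.293, 0.030, 0.766).
True dip = arccos(n_z / |n|) = arccos(0.9331) = 21.1°.
Dip direction = azimuth of (n_x, n_y) = atan2(0.293, 0.030) = 84°.

true dip 21°, dip direction 085°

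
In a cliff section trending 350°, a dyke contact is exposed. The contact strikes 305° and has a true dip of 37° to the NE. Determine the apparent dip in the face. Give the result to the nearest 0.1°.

The strike is 305° and the section trends 350°; the acute angle between them is β = 45°.
tan α = tan 37° × sin 45° = 0.7536 × 0.7071 = 0.5328
α = arctan(0.5328) = 28.05°

28.1°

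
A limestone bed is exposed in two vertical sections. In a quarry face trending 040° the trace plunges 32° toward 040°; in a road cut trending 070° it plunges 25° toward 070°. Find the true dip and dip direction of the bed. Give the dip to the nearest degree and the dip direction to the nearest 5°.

true dip 33°, dip direction 025°

The two traces are lines in the plane: v₁ = (sin 40°·cos 32°, cos 40°·cos 32°, −sin 32°), v₂ = (sin 70°·cos 25°, cos 70°·cos 25°, −sin 25°).
n = v₁ × v₂ = (0.110, 0.221, 0.384) (taken with n_z > 0).
tan δ = √(n_x²+n_y²)/n_z = 0.247/0.384, so δ = 32.7°.
Dip direction = azimuth of (n_x, n_y) = atan2(0.110, 0.221) = 27°.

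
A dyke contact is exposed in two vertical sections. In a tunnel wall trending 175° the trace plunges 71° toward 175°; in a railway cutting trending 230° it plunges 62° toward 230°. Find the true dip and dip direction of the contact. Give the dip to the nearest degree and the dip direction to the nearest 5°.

true dip 71°, dip direction 180°

Each apparent-dip line lies in the plane. As unit vectors (x east, y north, z up), v₁ plunges 71°→175° and v₂ plunges 62°→230°.
n = v₁ × v₂ = (-0.001, -0.365, 0.125) (taken with n_z > 0).
Dip δ = arctan(|n_h|/n_z) = arctan(0.365/0.125) = 71.1°.
The horizontal component of n points toward azimuth atan2(n_x, n_y) = 180°, the dip direction.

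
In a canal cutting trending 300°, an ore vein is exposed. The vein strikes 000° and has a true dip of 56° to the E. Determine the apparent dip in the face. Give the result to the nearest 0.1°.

Angle between strike (000°) and section (300°): β = 60°.
tan α = tan 56° × sin 60° = 1.4826 × 0.8660 = 1.2839
α = arctan(1.2839) = 52.09°

52.1°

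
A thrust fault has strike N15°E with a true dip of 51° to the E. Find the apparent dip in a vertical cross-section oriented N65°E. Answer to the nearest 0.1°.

43.4°

Angle between strike (N15°E) and section (N65°E): β = 50°.
tan α = tan 51° × sin 50° = 1.2349 × 0.7660 = 0.9460
α = arctan(0.9460) = 43.41°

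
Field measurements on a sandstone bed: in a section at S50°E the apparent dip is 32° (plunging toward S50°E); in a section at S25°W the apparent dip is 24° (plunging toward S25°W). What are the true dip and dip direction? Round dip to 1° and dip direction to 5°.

true dip 35°, dip direction 155°

Each apparent-dip line lies in the plane. As unit vectors (x east, y north, z up), v₁ plunges 32°→S50°E and v₂ plunges 24°→S25°W.
The plane normal is n = v₁ × v₂ ∝ (0.217, -0.469, 0.748).
True dip = arccos(n_z / |n|) = arccos(0.8229) = 34.6°.
Dip direction = azimuth of (n_x, n_y) = atan2(0.217, -0.469) = 155°.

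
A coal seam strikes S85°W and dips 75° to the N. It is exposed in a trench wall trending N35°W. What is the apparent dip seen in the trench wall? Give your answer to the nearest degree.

The strike is S85°W and the section trends N35°W; the acute angle between them is β = 60°.
tan(apparent dip) = tan 75° · sin 60° = 3.2321
α = arctan(3.2321) = 72.81°

73°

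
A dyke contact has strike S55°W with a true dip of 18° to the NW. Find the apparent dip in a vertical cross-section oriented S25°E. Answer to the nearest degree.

18°

The section lies 80° from the strike.
tan(apparent dip) = tan 18° · sin 80° = 0.3200
α = arctan(0.3200) = 17.74°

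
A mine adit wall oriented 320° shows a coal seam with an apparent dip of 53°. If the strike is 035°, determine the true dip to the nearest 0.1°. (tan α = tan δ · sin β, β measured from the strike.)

The section is 75° from the strike.
tan δ = tan α / sin β = tan 53° / sin 75° = 1.3270 / 0.9659 = 1.3739
δ = arctan(1.3739) = 53.95°

53.9°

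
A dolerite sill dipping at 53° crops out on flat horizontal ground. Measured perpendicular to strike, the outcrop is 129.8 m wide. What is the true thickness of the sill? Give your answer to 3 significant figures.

104 m

True thickness t = w · sin(dip) = 129.8 × sin 53°
t = 129.8 × 0.7986 = 103.663 m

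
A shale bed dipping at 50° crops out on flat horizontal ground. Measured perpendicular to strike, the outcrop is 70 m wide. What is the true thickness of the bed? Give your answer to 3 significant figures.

53.6 m

True thickness t = w · sin(dip) = 70 × sin 50°
t = 70 × 0.7660 = 53.623 m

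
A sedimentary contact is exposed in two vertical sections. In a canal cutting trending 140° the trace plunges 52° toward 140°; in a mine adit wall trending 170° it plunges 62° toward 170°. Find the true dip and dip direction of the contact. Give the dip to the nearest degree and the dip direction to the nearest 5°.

true dip 64°, dip direction 190°

Each apparent-dip line lies in the plane. As unit vectors (x east, y north, z up), v₁ plunges 52°→140° and v₂ plunges 62°→170°.
n = v₁ × v₂ = (-0.052, -0.285, 0.145) (taken with n_z > 0).
tan δ = √(n_x²+n_y²)/n_z = 0.290/0.145, so δ = 63.5°.
Dip direction = atan2(-0.052, -0.285) = 190° (azimuth of n's horizontal projection).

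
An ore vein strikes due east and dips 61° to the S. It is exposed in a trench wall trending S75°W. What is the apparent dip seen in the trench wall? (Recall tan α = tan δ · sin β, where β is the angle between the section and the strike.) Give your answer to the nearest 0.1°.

The section lies 15° from the strike.
tan α = tan 61° × sin 15° = 1.8040 × 0.2588 = 0.4669
α = arctan(0.4669) = 25.03°

25.0°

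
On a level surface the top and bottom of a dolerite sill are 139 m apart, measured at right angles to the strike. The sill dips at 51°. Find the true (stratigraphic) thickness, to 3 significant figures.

True thickness t = w · sin(dip) = 139 × sin 51°
t = 139 × 0.7771 = 108.023 m

108 m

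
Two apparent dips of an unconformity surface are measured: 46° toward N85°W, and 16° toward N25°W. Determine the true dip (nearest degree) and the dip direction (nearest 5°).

Represent each trace as a vector plunging at its apparent dip toward its trend (east-north-up frame): v₁ = (-0.692, 0.061, -0.719), v₂ = (-0.406, 0.871, -0.276).
The plane normal is n = v₁ × v₂ ∝ (-0.610, -0.101, 0.578).
tan δ = √(n_x²+n_y²)/n_z = 0.618/0.578, so δ = 46.9°.
Dip direction = atan2(-0.610, -0.101) = 261° (azimuth of n's horizontal projection).

true dip 47°, dip direction 260°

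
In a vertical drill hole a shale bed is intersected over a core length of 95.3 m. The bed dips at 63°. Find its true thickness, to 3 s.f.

43.3 m

True thickness t = h · cos(dip) = 95.3 × cos 63°
t = 95.3 × 0.4540 = 43.265 m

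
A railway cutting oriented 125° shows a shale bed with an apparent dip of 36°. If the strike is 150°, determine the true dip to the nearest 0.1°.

β = acute angle between strike 150° and section 125° = 25°.
tan(true dip) = tan 36° / sin 25° = 1.7191
δ = arctan(1.7191) = 59.81°

59.8°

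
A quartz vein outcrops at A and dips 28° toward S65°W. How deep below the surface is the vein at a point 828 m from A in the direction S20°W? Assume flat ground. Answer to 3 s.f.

The hole lies 45° from the dip direction, so the down-dip offset is 828 × cos 45° = 585.48 m.
Depth = down-dip offset × tan(dip) = 585.48 × tan 28° = 585.48 × 0.5317
Depth = 311.31 m

311 m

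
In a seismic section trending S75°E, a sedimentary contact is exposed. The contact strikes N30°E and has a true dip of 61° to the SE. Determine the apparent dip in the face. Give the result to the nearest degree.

The section lies 75° from the strike.
tan α = tan 61° × sin 75° = 1.8040 × 0.9659 = 1.7426
apparent dip = arctan 1.7426 = 60.15°

60°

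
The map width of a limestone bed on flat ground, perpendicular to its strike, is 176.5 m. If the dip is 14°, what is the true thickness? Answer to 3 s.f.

42.7 m

True thickness t = w · sin(dip) = 176.5 × sin 14°
t = 176.5 × 0.2419 = 42.699 m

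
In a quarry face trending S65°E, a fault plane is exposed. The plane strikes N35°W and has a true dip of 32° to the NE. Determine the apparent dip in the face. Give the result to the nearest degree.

17°

Angle between strike (N35°W) and section (S65°E): β = 30°.
tan(apparent dip) = tan 32° · sin 30° = 0.3124
apparent dip = arctan 0.3124 = 17.35°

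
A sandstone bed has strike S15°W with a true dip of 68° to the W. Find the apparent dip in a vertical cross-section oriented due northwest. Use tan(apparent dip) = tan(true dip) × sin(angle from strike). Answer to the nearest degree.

65°

The strike is S15°W and the section trends due northwest; the acute angle between them is β = 60°.
tan α = tan 68° × sin 60° = 2.4751 × 0.8660 = 2.1435
apparent dip = arctan 2.1435 = 64.99°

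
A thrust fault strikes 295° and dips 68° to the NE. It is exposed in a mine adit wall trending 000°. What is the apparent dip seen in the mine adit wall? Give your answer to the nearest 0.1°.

The section lies 65° from the strike.
tan(apparent dip) = tan 68° · sin 65° = 2.2432
apparent dip = arctan 2.2432 = 65.97°

66.0°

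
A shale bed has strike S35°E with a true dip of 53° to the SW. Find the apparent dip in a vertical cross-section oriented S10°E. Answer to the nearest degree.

29°

The section lies 25° from the strike.
tan α = tan 53° × sin 25° = 1.3270 × 0.4226 = 0.5608
α = arctan(0.5608) = 29.29°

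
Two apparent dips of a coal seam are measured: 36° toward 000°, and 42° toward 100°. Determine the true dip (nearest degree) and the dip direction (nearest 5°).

true dip 52°, dip direction 055°

Represent each trace as a vector plunging at its apparent dip toward its trend (east-north-up frame): v₁ = (0.000, 0.809, -0.588), v₂ = (0.732, -0.129, -0.669).
n = v₁ × v₂ = (0.617, 0.430, 0.592) (taken with n_z > 0).
Dip δ = arctan(|n_h|/n_z) = arctan(0.752/0.592) = 51.8°.
The horizontal component of n points toward azimuth atan2(n_x, n_y) = 55°, the dip direction.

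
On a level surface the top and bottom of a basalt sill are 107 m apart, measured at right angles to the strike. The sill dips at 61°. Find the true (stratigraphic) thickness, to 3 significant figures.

True thickness t = w · sin(dip) = 107 × sin 61°
t = 107 × 0.8746 = 93.584 m

93.6 m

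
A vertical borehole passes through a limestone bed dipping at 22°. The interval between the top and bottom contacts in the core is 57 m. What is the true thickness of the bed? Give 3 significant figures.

True thickness t = h · cos(dip) = 57 × cos 22°
t = 57 × 0.9272 = 52.849 m

52.8 m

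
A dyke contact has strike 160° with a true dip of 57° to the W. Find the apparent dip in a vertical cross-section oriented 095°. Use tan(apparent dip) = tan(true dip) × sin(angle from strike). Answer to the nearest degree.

54°

Angle between strike (160°) and section (095°): β = 65°.
tan α = tan 57° × sin 65° = 1.5399 × 0.9063 = 1.3956
apparent dip = arctan 1.3956 = 54.38°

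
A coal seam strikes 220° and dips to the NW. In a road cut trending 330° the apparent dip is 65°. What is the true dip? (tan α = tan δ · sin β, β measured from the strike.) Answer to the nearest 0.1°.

β = acute angle between strike 220° and section 330° = 70°.
tan δ = tan α / sin β = tan 65° / sin 70° = 2.1445 / 0.9397 = 2.2821
true dip = arctan 2.2821 = 66.34°

66.3°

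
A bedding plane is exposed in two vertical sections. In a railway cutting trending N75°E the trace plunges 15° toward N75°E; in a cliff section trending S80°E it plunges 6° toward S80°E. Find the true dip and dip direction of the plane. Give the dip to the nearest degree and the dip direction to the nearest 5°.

Represent each trace as a vector plunging at its apparent dip toward its trend (east-north-up frame): v₁ = (0.933, 0.250, -0.259), v₂ = (0.979, -0.173, -0.105).
The plane normal is n = v₁ × v₂ ∝ (0.071, 0.156, 0.406).
Dip δ = arctan(|n_h|/n_z) = arctan(0.171/0.406) = 22.9°.
The horizontal component of n points toward azimuth atan2(n_x, n_y) = 24°, the dip direction.

true dip 23°, dip direction 025°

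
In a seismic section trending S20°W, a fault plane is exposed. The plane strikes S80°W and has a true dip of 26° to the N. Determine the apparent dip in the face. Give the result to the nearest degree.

The strike is S80°W and the section trends S20°W; the acute angle between them is β = 60°.
tan(apparent dip) = tan 26° · sin 60° = 0.4224
apparent dip = arctan 0.4224 = 22.90°

23°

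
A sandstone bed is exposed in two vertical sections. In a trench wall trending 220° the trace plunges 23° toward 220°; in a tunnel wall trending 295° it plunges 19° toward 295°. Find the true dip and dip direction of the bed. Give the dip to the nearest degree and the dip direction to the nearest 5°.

true dip 26°, dip direction 250°

The two traces are lines in the plane: v₁ = (sin 220°·cos 23°, cos 220°·cos 23°, −sin 23°), v₂ = (sin 295°·cos 19°, cos 295°·cos 19°, −sin 19°).
The plane normal is n = v₁ × v₂ ∝ (-0.386, -0.142, 0.841).
tan δ = √(n_x²+n_y²)/n_z = 0.411/0.841, so δ = 26.1°.
The horizontal component of n points toward azimuth atan2(n_x, n_y) = 250°, the dip direction.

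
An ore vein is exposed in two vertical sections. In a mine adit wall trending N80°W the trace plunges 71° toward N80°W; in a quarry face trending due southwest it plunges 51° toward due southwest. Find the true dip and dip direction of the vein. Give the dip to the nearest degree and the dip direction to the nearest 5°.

true dip 71°, dip direction 290°

Each apparent-dip line lies in the plane. As unit vectors (x east, y north, z up), v₁ plunges 71°→N80°W and v₂ plunges 51°→due southwest.
n = v₁ × v₂ = (-0.465, 0.172, 0.168) (taken with n_z > 0).
tan δ = √(n_x²+n_y²)/n_z = 0.495/0.168, so δ = 71.3°.
Dip direction = azimuth of (n_x, n_y) = atan2(-0.465, 0.172) = 290°.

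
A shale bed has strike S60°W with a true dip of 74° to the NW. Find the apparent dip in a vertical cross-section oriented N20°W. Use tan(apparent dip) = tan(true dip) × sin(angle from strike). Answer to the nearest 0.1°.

73.8°

Angle between strike (S60°W) and section (N20°W): β = 80°.
tan α = tan 74° × sin 80° = 3.4874 × 0.9848 = 3.4344
α = arctan(3.4344) = 73.77°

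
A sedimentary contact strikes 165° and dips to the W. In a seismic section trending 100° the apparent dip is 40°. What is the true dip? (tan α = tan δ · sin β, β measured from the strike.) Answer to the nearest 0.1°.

The section is 65° from the strike.
tan δ = tan α / sin β = tan 40° / sin 65° = 0.8391 / 0.9063 = 0.9258
δ = arctan(0.9258) = 42.79°

42.8°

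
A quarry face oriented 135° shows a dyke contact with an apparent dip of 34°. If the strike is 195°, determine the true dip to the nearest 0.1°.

37.9°

β = acute angle between strike 195° and section 135° = 60°.
tan δ = tan α / sin β = tan 34° / sin 60° = 0.6745 / 0.8660 = 0.7789
true dip = arctan 0.7789 = 37.91°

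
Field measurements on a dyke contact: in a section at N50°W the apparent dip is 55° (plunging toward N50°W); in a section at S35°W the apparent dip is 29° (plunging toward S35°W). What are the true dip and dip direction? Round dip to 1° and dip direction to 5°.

true dip 58°, dip direction 285°

Each apparent-dip line lies in the plane. As unit vectors (x east, y north, z up), v₁ plunges 55°→N50°W and v₂ plunges 29°→S35°W.
The plane normal is n = v₁ × v₂ ∝ (-0.766, 0.198, 0.500).
True dip = arccos(n_z / |n|) = arccos(0.5342) = 57.7°.
Dip direction = azimuth of (n_x, n_y) = atan2(-0.766, 0.198) = 284°.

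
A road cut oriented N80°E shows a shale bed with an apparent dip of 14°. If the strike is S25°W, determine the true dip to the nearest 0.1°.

The section is 55° from the strike.
tan δ = tan α / sin β = tan 14° / sin 55° = 0.2493 / 0.8192 = 0.3044
true dip = arctan 0.3044 = 16.93°

16.9°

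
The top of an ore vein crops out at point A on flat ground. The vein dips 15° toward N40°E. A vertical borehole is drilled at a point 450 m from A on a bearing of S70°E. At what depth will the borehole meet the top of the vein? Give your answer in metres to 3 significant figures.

41.2 m

The hole lies 70° from the dip direction, so the down-dip offset is 450 × cos 70° = 153.91 m.
Depth = down-dip offset × tan(dip) = 153.91 × tan 15° = 153.91 × 0.2679
Depth = 41.24 m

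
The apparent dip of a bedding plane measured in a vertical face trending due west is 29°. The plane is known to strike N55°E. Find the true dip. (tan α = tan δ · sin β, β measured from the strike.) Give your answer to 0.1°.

β = acute angle between strike N55°E and section due west = 35°.
tan(true dip) = tan 29° / sin 35° = 0.9664
true dip = arctan 0.9664 = 44.02°

44.0°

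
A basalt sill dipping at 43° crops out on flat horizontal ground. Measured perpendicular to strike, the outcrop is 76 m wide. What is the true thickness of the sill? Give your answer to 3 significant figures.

True thickness t = w · sin(dip) = 76 × sin 43°
t = 76 × 0.6820 = 51.832 m

51.8 m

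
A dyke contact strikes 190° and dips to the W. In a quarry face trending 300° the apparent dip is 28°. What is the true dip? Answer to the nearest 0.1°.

29.5°

β = acute angle between strike 190° and section 300° = 70°.
tan(true dip) = tan 28° / sin 70° = 0.5658
δ = arctan(0.5658) = 29.50°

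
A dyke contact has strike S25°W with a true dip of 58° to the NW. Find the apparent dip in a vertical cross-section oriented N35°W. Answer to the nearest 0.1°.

The section lies 60° from the strike.
tan(apparent dip) = tan 58° · sin 60° = 1.3859
α = arctan(1.3859) = 54.19°

54.2°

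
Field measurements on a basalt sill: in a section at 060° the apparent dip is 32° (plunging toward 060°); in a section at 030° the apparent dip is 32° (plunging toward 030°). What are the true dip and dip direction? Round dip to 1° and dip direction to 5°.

true dip 33°, dip direction 045°

Each apparent-dip line lies in the plane. As unit vectors (x east, y north, z up), v₁ plunges 32°→060° and v₂ plunges 32°→030°.
The plane normal is n = v₁ × v₂ ∝ (0.164, 0.164, 0.360).
Dip δ = arctan(|n_h|/n_z) = arctan(0.233/0.360) = 32.9°.
Dip direction = azimuth of (n_x, n_y) = atan2(0.164, 0.164) = 45°.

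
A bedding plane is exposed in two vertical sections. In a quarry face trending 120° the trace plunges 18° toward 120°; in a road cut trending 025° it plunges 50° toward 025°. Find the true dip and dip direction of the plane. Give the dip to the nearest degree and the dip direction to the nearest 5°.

true dip 52°, dip direction 045°

Each apparent-dip line lies in the plane. As unit vectors (x east, y north, z up), v₁ plunges 18°→120° and v₂ plunges 50°→025°.
Cross product v₁ × v₂ gives the pole to the plane: n ∝ (0.544, 0.547, 0.609).
True dip = arccos(n_z / |n|) = arccos(0.6195) = 51.7°.
The horizontal component of n points toward azimuth atan2(n_x, n_y) = 45°, the dip direction.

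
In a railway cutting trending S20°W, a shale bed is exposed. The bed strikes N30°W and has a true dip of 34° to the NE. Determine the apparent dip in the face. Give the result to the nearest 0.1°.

Angle between strike (N30°W) and section (S20°W): β = 50°.
tan α = tan 34° × sin 50° = 0.6745 × 0.7660 = 0.5167
α = arctan(0.5167) = 27.33°

27.3°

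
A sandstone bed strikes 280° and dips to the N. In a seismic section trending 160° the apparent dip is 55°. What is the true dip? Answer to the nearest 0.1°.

58.8°

β = acute angle between strike 280° and section 160° = 60°.
tan(true dip) = tan 55° / sin 60° = 1.6491
true dip = arctan 1.6491 = 58.77°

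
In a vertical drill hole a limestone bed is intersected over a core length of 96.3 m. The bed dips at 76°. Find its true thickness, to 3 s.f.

23.3 m

True thickness t = h · cos(dip) = 96.3 × cos 76°
t = 96.3 × 0.2419 = 23.297 m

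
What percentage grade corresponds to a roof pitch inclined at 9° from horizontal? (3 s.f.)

15.8%

grade % = 100 × tan 9° = 100 × 0.1584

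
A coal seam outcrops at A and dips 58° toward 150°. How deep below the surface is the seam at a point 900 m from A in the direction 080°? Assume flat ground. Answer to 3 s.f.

The hole lies 70° from the dip direction, so the down-dip offset is 900 × cos 70° = 307.82 m.
Depth = down-dip offset × tan(dip) = 307.82 × tan 58° = 307.82 × 1.6003
Depth = 492.61 m

493 m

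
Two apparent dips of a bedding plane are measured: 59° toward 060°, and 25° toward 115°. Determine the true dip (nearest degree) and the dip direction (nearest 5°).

true dip 61°, dip direction 040°

Each apparent-dip line lies in the plane. As unit vectors (x east, y north, z up), v₁ plunges 59°→060° and v₂ plunges 25°→115°.
The plane normal is n = v₁ × v₂ ∝ (0.437, 0.516, 0.382).
tan δ = √(n_x²+n_y²)/n_z = 0.676/0.382, so δ = 60.5°.
Dip direction = atan2(0.437, 0.516) = 40° (azimuth of n's horizontal projection).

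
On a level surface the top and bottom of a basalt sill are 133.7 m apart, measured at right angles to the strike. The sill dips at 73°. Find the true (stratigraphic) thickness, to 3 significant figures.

True thickness t = w · sin(dip) = 133.7 × sin 73°
t = 133.7 × 0.9563 = 127.858 m

128 m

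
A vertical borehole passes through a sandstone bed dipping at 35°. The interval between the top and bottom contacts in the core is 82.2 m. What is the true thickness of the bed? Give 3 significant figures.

True thickness t = h · cos(dip) = 82.2 × cos 35°
t = 82.2 × 0.8192 = 67.334 m

67.3 m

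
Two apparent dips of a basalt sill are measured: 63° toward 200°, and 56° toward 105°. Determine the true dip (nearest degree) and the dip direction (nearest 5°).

true dip 69°, dip direction 160°

Each apparent-dip line lies in the plane. As unit vectors (x east, y north, z up), v₁ plunges 63°→200° and v₂ plunges 56°→105°.
Cross product v₁ × v₂ gives the pole to the plane: n ∝ (0.225, -0.610, 0.253).
tan δ = √(n_x²+n_y²)/n_z = 0.650/0.253, so δ = 68.7°.
The horizontal component of n points toward azimuth atan2(n_x, n_y) = 160°, the dip direction.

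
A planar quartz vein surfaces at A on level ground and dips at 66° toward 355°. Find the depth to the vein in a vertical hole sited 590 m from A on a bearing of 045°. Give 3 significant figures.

852 m

The hole lies 50° from the dip direction, so the down-dip offset is 590 × cos 50° = 379.24 m.
Depth = down-dip offset × tan(dip) = 379.24 × tan 66° = 379.24 × 2.2460
Depth = 851.80 m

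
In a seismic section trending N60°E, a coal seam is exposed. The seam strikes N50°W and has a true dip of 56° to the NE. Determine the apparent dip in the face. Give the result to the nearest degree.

54°

Angle between strike (N50°W) and section (N60°E): β = 70°.
tan(apparent dip) = tan 56° · sin 70° = 1.3932
α = arctan(1.3932) = 54.33°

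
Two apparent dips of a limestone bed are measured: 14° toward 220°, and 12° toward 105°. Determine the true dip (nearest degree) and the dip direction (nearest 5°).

true dip 23°, dip direction 165°

Represent each trace as a vector plunging at its apparent dip toward its trend (east-north-up frame): v₁ = (-0.624, -0.743, -0.242), v₂ = (0.945, -0.253, -0.208).
Cross product v₁ × v₂ gives the pole to the plane: n ∝ (0.093, -0.358, 0.860).
Dip δ = arctan(|n_h|/n_z) = arctan(0.370/0.860) = 23.3°.
Dip direction = atan2(0.093, -0.358) = 165° (azimuth of n's horizontal projection).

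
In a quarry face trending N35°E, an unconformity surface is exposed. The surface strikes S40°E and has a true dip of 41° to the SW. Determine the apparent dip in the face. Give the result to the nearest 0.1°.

The strike is S40°E and the section trends N35°E; the acute angle between them is β = 75°.
tan α = tan 41° × sin 75° = 0.8693 × 0.9659 = 0.8397
apparent dip = arctan 0.8397 = 40.02°

40.0°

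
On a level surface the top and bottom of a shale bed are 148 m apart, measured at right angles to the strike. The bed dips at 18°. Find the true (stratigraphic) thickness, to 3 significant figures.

True thickness t = w · sin(dip) = 148 × sin 18°
t = 148 × 0.3090 = 45.735 m

45.7 m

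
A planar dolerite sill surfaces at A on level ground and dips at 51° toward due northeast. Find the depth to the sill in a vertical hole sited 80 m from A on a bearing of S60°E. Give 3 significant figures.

25.6 m

The hole lies 75° from the dip direction, so the down-dip offset is 80 × cos 75° = 20.71 m.
Depth = down-dip offset × tan(dip) = 20.71 × tan 51° = 20.71 × 1.2349
Depth = 25.57 m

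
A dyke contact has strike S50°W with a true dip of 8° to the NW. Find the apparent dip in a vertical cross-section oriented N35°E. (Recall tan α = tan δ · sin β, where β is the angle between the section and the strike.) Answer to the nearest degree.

Angle between strike (S50°W) and section (N35°E): β = 15°.
tan(apparent dip) = tan 8° · sin 15° = 0.0364
α = arctan(0.0364) = 2.08°

2°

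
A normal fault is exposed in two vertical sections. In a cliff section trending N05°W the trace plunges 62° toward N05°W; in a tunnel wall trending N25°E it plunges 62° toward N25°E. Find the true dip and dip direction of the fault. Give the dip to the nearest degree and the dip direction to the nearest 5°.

The two traces are lines in the plane: v₁ = (sin 355°·cos 62°, cos 355°·cos 62°, −sin 62°), v₂ = (sin 25°·cos 62°, cos 25°·cos 62°, −sin 62°).
Cross product v₁ × v₂ gives the pole to the plane: n ∝ (0.037, 0.211, 0.110).
True dip = arccos(n_z / |n|) = arccos(0.4569) = 62.8°.
Dip direction = atan2(0.037, 0.211) = 10° (azimuth of n's horizontal projection).

true dip 63°, dip direction 010°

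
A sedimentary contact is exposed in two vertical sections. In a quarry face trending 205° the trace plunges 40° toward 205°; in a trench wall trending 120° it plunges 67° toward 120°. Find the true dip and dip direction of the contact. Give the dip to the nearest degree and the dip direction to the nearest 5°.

The two traces are lines in the plane: v₁ = (sin 205°·cos 40°, cos 205°·cos 40°, −sin 40°), v₂ = (sin 120°·cos 67°, cos 120°·cos 67°, −sin 67°).
Cross product v₁ × v₂ gives the pole to the plane: n ∝ (0.514, -0.516, 0.298).
Dip δ = arctan(|n_h|/n_z) = arctan(0.728/0.298) = 67.7°.
Dip direction = azimuth of (n_x, n_y) = atan2(0.514, -0.516) = 135°.

true dip 68°, dip direction 135°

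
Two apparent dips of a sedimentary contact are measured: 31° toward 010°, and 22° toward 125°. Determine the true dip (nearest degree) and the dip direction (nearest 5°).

The two traces are lines in the plane: v₁ = (sin 10°·cos 31°, cos 10°·cos 31°, −sin 31°), v₂ = (sin 125°·cos 22°, cos 125°·cos 22°, −sin 22°).
The plane normal is n = v₁ × v₂ ∝ (0.590, 0.335, 0.720).
True dip = arccos(n_z / |n|) = arccos(0.7278) = 43.3°.
Dip direction = azimuth of (n_x, n_y) = atan2(0.590, 0.335) = 60°.

true dip 43°, dip direction 060°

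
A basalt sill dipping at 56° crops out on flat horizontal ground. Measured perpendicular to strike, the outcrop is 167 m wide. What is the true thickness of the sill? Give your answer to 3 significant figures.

138 m

True thickness t = w · sin(dip) = 167 × sin 56°
t = 167 × 0.8290 = 138.449 m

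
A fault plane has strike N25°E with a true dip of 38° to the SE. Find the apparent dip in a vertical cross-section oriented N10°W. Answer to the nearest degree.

Angle between strike (N25°E) and section (N10°W): β = 35°.
tan(apparent dip) = tan 38° · sin 35° = 0.4481
α = arctan(0.4481) = 24.14°

24°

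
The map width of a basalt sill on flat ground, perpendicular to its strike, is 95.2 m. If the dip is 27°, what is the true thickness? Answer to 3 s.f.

True thickness t = w · sin(dip) = 95.2 × sin 27°
t = 95.2 × 0.4540 = 43.220 m

43.2 m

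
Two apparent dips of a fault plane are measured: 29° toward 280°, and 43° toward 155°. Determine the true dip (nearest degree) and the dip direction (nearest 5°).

The two traces are lines in the plane: v₁ = (sin 280°·cos 29°, cos 280°·cos 29°, −sin 29°), v₂ = (sin 155°·cos 43°, cos 155°·cos 43°, −sin 43°).
The plane normal is n = v₁ × v₂ ∝ (-0.425, -0.737, 0.524).
tan δ = √(n_x²+n_y²)/n_z = 0.851/0.524, so δ = 58.4°.
The horizontal component of n points toward azimuth atan2(n_x, n_y) = 210°, the dip direction.

true dip 58°, dip direction 210°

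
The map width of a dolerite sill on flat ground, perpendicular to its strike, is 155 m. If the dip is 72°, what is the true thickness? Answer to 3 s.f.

True thickness t = w · sin(dip) = 155 × sin 72°
t = 155 × 0.9511 = 147.414 m

147 m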